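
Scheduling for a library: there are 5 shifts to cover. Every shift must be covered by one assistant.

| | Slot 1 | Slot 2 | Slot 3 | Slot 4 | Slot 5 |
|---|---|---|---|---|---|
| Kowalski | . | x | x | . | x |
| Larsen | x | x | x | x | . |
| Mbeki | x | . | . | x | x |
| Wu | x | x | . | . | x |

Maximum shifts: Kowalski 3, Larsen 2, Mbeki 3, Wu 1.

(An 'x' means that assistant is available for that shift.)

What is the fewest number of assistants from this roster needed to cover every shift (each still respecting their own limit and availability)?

5 slots to fill and no one can take more than 3, so at least ⌈5/3⌉ = 2 assistants are needed.
Kowalski and Larsen alone can cover everything: Slot 1→Larsen, Slot 2→Kowalski, Slot 3→Kowalski, Slot 4→Larsen, Slot 5→Kowalski.

2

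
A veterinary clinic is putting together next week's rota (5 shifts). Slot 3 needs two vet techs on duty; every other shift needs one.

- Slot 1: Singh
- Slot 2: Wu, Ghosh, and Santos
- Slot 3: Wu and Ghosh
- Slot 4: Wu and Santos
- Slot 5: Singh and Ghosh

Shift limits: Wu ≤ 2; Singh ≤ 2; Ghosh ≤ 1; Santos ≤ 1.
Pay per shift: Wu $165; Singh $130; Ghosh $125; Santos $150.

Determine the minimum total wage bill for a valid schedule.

Slot 1 can only be covered by Singh, so that assignment is forced.
Slot 3 can only be covered by Wu and Ghosh, so that assignment is forced.
Picking the cheapest available vet tech for each shift independently would cost $820, but that ignores the shift limits.
An optimal schedule: Slot 1→Singh, Slot 2→Santos, Slot 3→Wu+Ghosh, Slot 4→Wu, Slot 5→Singh.
Total: 130 + 150 + 165 + 125 + 165 + 130 = $865.

$865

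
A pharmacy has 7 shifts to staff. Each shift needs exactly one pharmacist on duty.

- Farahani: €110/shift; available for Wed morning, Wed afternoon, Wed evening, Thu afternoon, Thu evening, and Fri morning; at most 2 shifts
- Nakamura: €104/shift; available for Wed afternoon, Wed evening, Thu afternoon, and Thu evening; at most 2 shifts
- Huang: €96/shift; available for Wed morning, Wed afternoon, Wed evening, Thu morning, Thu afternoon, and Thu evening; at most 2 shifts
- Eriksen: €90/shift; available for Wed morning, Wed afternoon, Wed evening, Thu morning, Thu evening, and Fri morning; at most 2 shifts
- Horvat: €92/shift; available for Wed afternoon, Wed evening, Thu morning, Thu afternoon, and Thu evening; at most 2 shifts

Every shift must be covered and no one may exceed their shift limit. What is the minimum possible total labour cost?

Picking the cheapest available pharmacist for each shift independently would cost €632, but that ignores the shift limits.
An optimal schedule: Wed morning→Eriksen, Wed afternoon→Huang, Wed evening→Huang, Thu morning→Horvat, Thu afternoon→Horvat, Thu evening→Nakamura, Fri morning→Eriksen.
Total: 90 + 96 + 96 + 92 + 92 + 104 + 90 = €660.

€660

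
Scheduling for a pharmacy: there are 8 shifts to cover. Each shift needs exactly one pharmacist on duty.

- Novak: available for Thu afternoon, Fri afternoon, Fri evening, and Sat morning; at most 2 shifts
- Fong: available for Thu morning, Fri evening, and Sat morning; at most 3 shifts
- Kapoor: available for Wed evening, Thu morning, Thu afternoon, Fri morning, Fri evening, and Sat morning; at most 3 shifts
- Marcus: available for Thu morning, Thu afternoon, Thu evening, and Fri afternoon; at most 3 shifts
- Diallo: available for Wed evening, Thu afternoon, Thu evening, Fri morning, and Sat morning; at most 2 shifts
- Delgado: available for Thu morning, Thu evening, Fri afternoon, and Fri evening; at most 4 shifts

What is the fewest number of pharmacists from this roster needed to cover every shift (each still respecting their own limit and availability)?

3

8 slots to fill and no one can take more than 4, so at least ⌈8/4⌉ = 2 pharmacists are needed.
Any 2 pharmacists together have capacity at most 4+3 = 7 < 8 slots, so 2 can never suffice.
Novak, Kapoor, and Marcus alone can cover everything: Wed evening→Kapoor, Thu morning→Kapoor, Thu afternoon→Marcus, Thu evening→Marcus, Fri morning→Kapoor, Fri afternoon→Marcus, Fri evening→Novak, Sat morning→Novak.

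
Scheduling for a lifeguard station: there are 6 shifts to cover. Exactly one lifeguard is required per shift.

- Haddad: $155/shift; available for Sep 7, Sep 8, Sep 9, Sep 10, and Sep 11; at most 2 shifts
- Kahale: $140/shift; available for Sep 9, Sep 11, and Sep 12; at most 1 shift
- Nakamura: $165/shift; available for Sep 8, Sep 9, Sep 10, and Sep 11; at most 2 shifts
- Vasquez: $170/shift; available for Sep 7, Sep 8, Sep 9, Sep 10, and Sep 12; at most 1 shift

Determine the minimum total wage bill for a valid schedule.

$950

Picking the cheapest available lifeguard for each shift independently would cost $885, but that ignores the shift limits.
An optimal schedule: Sep 7→Haddad, Sep 8→Haddad, Sep 9→Vasquez, Sep 10→Nakamura, Sep 11→Nakamura, Sep 12→Kahale.
Total: 155 + 155 + 170 + 165 + 165 + 140 = $950.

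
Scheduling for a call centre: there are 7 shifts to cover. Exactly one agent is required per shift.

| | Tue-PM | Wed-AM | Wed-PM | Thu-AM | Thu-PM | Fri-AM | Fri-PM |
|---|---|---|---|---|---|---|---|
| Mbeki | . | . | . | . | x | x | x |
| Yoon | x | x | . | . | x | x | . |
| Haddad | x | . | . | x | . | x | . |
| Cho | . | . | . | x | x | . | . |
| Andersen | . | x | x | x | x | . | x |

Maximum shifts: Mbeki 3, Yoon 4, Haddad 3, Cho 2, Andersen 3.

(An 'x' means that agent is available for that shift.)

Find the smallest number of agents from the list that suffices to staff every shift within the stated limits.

2

7 slots to fill and no one can take more than 4, so at least ⌈7/4⌉ = 2 agents are needed.
Yoon and Andersen alone can cover everything: Tue-PM→Yoon, Wed-AM→Yoon, Wed-PM→Andersen, Thu-AM→Andersen, Thu-PM→Yoon, Fri-AM→Yoon, Fri-PM→Andersen.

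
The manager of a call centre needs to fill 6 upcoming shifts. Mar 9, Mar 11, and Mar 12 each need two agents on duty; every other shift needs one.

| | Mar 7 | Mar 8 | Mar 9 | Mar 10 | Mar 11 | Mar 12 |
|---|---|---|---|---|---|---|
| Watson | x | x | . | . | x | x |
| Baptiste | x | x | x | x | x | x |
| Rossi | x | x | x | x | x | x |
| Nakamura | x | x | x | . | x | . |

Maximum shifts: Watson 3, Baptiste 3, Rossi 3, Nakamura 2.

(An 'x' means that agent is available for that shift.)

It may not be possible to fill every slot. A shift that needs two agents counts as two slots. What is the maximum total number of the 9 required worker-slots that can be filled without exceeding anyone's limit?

9

Total capacity across all agents is 3+3+3+2 = 11, and 9 slots are needed, so at most 9 can be filled.
An assignment achieving 9: Mar 7→Watson, Mar 8→Watson, Mar 9→Baptiste+Rossi, Mar 10→Baptiste, Mar 11→Rossi+Nakamura, Mar 12→Watson+Baptiste.
Loads: Watson 3/3, Baptiste 3/3, Rossi 2/3, Nakamura 1/2.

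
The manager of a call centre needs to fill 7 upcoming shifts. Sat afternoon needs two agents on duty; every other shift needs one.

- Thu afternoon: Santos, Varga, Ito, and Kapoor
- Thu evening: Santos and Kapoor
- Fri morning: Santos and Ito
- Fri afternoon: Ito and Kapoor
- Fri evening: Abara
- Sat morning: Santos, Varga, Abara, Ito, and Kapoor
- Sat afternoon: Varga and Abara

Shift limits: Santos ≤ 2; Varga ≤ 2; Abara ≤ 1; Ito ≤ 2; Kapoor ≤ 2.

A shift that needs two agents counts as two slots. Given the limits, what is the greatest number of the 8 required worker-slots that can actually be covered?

7

Total capacity across all agents is 2+2+1+2+2 = 9, and 8 slots are needed, so at most 8 can be filled.
Shifts {Fri evening, Sat afternoon} need 3 slots but only Varga and Abara are available for them, supplying at most 2 — so at least 1 slot must go unfilled.
An assignment achieving 7: Thu afternoon→Varga, Thu evening→Santos, Fri morning→Santos, Fri afternoon→Ito, Fri evening→Abara, Sat morning→Ito, Sat afternoon→Varga.
Loads: Santos 2/2, Varga 2/2, Abara 1/1, Ito 2/2, Kapoor 0/2.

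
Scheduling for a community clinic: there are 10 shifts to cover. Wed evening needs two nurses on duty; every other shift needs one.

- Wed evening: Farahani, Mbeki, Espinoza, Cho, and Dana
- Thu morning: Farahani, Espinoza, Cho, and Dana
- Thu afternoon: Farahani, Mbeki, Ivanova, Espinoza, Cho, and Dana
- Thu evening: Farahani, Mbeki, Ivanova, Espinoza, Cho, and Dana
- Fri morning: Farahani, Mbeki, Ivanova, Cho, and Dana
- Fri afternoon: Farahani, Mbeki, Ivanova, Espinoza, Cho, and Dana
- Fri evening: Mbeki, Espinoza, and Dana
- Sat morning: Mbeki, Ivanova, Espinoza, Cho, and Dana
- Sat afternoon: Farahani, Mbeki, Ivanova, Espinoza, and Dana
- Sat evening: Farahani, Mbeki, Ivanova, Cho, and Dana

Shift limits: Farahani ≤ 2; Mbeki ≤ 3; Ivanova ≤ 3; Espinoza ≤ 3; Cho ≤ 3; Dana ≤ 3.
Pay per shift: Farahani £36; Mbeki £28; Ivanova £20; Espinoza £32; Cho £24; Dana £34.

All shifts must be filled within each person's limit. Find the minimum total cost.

£280

Picking the cheapest available nurse for each shift independently would cost £244, but that ignores the shift limits.
An optimal schedule: Wed evening→Mbeki+Espinoza, Thu morning→Cho, Thu afternoon→Cho, Thu evening→Mbeki, Fri morning→Ivanova, Fri afternoon→Espinoza, Fri evening→Mbeki, Sat morning→Ivanova, Sat afternoon→Ivanova, Sat evening→Cho.
Total: 28 + 32 + 24 + 24 + 28 + 20 + 32 + 28 + 20 + 20 + 24 = £280.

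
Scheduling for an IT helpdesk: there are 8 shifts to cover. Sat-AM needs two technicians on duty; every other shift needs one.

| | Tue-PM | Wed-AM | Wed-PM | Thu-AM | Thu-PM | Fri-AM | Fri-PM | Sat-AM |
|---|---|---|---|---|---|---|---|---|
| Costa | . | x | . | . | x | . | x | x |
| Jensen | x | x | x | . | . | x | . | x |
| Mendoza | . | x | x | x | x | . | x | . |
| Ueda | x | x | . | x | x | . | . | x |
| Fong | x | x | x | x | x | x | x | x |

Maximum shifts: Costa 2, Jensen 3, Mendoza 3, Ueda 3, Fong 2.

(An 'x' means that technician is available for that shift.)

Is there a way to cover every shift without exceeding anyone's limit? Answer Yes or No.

Yes

One valid schedule: Tue-PM→Jensen, Wed-AM→Mendoza, Wed-PM→Jensen, Thu-AM→Mendoza, Thu-PM→Costa, Fri-AM→Jensen, Fri-PM→Costa, Sat-AM→Ueda+Fong.
Loads: Costa 2/2, Jensen 3/3, Mendoza 2/3, Ueda 1/3, Fong 1/2 — all within limits.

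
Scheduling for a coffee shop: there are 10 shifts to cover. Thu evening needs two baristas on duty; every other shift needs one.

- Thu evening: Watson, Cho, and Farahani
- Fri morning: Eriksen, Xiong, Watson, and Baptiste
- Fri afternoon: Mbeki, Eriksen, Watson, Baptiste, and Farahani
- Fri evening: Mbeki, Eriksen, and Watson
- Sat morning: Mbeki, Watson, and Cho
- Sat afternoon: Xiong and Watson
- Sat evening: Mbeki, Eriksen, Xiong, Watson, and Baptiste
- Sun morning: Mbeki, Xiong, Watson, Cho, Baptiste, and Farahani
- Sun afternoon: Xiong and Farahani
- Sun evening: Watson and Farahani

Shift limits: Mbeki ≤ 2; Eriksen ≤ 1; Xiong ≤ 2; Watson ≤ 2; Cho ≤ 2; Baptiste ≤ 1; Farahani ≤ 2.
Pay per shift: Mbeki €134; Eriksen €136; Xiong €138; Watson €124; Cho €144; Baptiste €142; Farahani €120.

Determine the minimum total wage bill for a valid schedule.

Picking the cheapest available barista for each shift independently would cost €1344, but that ignores the shift limits.
An optimal schedule: Thu evening→Watson+Cho, Fri morning→Eriksen, Fri afternoon→Baptiste, Fri evening→Mbeki, Sat morning→Mbeki, Sat afternoon→Watson, Sat evening→Xiong, Sun morning→Xiong, Sun afternoon→Farahani, Sun evening→Farahani.
Total: 124 + 144 + 136 + 142 + 134 + 134 + 124 + 138 + 138 + 120 + 120 = €1454.

€1454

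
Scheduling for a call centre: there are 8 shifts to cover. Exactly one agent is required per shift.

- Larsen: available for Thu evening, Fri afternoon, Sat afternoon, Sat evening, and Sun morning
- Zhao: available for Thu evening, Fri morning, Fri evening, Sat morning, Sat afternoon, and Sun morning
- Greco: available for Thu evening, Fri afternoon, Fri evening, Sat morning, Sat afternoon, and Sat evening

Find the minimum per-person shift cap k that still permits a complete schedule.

3

With 3 agents and 8 worker-slots to fill, someone must work at least ⌈8/3⌉ = 3 shifts, so k ≥ 3.
k = 3 works: Thu evening→Greco, Fri morning→Zhao, Fri afternoon→Larsen, Fri evening→Zhao, Sat morning→Zhao, Sat afternoon→Greco, Sat evening→Larsen, Sun morning→Larsen.
Loads: Larsen 3, Zhao 3, Greco 2 — all ≤ 3.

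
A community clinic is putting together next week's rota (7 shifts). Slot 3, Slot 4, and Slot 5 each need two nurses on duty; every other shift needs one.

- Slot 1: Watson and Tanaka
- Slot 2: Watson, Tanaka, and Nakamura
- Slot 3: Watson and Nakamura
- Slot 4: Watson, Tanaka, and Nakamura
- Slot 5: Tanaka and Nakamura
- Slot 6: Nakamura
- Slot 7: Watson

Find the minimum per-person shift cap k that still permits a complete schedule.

4

With 3 nurses and 10 worker-slots to fill, someone must work at least ⌈10/3⌉ = 4 shifts, so k ≥ 4.
k = 4 works: Slot 1→Watson, Slot 2→Watson, Slot 3→Watson+Nakamura, Slot 4→Tanaka+Nakamura, Slot 5→Tanaka+Nakamura, Slot 6→Nakamura, Slot 7→Watson.
Loads: Watson 4, Tanaka 2, Nakamura 4 — all ≤ 4.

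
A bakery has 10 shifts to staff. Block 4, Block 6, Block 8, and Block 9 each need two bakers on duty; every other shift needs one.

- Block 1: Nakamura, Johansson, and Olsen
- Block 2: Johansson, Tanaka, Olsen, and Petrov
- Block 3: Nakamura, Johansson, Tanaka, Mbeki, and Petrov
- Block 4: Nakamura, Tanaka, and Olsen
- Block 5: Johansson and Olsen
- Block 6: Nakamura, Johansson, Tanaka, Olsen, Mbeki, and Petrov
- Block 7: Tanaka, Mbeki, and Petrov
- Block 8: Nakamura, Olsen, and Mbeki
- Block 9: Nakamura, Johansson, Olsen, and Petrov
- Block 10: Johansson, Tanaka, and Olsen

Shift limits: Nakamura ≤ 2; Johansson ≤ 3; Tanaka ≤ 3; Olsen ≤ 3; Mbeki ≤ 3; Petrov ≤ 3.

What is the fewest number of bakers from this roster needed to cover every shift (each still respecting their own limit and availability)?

14 slots to fill and no one can take more than 3, so at least ⌈14/3⌉ = 5 bakers are needed.
Nakamura, Johansson, Tanaka, Olsen, and Mbeki alone can cover everything: Block 1→Nakamura, Block 2→Johansson, Block 3→Mbeki, Block 4→Nakamura+Tanaka, Block 5→Johansson, Block 6→Olsen+Mbeki, Block 7→Tanaka, Block 8→Olsen+Mbeki, Block 9→Johansson+Olsen, Block 10→Tanaka.

5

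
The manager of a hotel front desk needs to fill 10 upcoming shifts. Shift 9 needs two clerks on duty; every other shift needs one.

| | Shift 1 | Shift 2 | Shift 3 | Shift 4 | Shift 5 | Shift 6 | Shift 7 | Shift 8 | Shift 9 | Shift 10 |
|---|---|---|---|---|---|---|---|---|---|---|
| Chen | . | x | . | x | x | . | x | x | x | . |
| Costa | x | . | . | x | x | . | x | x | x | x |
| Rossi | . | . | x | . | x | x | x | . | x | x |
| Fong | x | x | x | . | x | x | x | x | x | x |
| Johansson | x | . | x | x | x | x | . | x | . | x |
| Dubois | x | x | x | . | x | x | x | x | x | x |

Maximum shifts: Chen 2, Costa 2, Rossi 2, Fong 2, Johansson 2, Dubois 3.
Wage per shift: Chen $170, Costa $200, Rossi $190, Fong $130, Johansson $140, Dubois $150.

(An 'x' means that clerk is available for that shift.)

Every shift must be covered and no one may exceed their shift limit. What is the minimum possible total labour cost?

$1710

Picking the cheapest available clerk for each shift independently would cost $1460, but that ignores the shift limits.
An optimal schedule: Shift 1→Fong, Shift 2→Fong, Shift 3→Johansson, Shift 4→Johansson, Shift 5→Chen, Shift 6→Dubois, Shift 7→Dubois, Shift 8→Dubois, Shift 9→Chen+Rossi, Shift 10→Rossi.
Total: 130 + 130 + 140 + 140 + 170 + 150 + 150 + 150 + 170 + 190 + 190 = $1710.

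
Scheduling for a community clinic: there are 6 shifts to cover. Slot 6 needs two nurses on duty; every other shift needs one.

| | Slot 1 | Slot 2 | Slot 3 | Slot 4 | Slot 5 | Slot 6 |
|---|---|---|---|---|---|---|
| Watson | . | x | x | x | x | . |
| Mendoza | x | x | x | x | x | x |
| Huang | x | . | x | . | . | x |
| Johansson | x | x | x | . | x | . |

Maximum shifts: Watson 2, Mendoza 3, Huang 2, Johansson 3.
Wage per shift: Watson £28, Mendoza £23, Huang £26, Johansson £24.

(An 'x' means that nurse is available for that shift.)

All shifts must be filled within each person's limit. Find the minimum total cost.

Slot 6 can only be covered by Mendoza and Huang, so that assignment is forced.
Picking the cheapest available nurse for each shift independently would cost £164, but that ignores the shift limits.
An optimal schedule: Slot 1→Mendoza, Slot 2→Johansson, Slot 3→Johansson, Slot 4→Mendoza, Slot 5→Johansson, Slot 6→Mendoza+Huang.
Total: 23 + 24 + 24 + 23 + 24 + 23 + 26 = £167.

£167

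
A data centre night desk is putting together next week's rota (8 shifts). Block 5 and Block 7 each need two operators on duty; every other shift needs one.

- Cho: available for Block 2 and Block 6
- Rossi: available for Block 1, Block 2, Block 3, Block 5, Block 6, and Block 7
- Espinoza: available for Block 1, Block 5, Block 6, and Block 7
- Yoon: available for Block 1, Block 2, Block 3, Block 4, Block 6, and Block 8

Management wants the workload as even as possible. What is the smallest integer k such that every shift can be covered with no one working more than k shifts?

3

With 4 operators and 10 worker-slots to fill, someone must work at least ⌈10/4⌉ = 3 shifts, so k ≥ 3.
k = 3 works: Block 1→Espinoza, Block 2→Cho, Block 3→Rossi, Block 4→Yoon, Block 5→Rossi+Espinoza, Block 6→Cho, Block 7→Rossi+Espinoza, Block 8→Yoon.
Loads: Cho 2, Rossi 3, Espinoza 3, Yoon 2 — all ≤ 3.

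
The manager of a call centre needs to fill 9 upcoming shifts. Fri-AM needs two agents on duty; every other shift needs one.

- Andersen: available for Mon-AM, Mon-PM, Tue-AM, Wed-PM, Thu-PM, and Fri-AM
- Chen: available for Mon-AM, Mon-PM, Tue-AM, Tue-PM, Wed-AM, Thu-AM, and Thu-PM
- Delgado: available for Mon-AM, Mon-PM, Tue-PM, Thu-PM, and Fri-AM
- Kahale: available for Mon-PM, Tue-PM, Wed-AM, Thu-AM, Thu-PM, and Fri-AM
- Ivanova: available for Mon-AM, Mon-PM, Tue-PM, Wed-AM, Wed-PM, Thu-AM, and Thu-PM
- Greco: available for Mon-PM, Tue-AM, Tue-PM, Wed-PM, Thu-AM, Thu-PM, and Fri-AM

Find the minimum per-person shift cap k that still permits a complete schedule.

With 6 agents and 10 worker-slots to fill, someone must work at least ⌈10/6⌉ = 2 shifts, so k ≥ 2.
k = 2 works: Mon-AM→Chen, Mon-PM→Delgado, Tue-AM→Andersen, Tue-PM→Delgado, Wed-AM→Chen, Wed-PM→Andersen, Thu-AM→Kahale, Thu-PM→Ivanova, Fri-AM→Kahale+Greco.
Loads: Andersen 2, Chen 2, Delgado 2, Kahale 2, Ivanova 1, Greco 1 — all ≤ 2.

2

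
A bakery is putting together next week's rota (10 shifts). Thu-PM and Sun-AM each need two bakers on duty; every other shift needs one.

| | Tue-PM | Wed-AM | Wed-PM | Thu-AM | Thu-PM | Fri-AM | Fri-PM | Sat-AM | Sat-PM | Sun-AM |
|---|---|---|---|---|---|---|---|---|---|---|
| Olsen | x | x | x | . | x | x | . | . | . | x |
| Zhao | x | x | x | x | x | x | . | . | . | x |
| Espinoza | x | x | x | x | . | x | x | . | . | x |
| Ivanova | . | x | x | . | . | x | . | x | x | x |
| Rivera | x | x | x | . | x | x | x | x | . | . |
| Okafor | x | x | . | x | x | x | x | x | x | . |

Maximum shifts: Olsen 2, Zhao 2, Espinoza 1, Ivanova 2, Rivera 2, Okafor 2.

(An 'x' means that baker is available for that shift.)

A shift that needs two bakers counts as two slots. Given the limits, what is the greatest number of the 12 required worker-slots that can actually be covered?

Total capacity across all bakers is 2+2+1+2+2+2 = 11, and 12 slots are needed, so at most 11 can be filled.
An assignment achieving 11: Tue-PM→Rivera, Wed-AM→Okafor, Wed-PM→Rivera, Thu-AM→Zhao, Thu-PM→Olsen+Zhao, Fri-AM→Okafor, Fri-PM→Espinoza, Sat-AM→Ivanova, Sat-PM→Ivanova, Sun-AM→Olsen.
Loads: Olsen 2/2, Zhao 2/2, Espinoza 1/1, Ivanova 2/2, Rivera 2/2, Okafor 2/2.

11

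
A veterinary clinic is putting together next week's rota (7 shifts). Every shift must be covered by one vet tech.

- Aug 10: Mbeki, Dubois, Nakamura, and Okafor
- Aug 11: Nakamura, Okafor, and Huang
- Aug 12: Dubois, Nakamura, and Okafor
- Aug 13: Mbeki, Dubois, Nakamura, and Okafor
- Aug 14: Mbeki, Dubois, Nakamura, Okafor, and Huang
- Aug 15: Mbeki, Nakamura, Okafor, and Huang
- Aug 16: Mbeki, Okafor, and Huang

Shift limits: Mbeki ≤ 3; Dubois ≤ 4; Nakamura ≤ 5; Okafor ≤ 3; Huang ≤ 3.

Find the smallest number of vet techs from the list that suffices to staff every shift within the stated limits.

2

7 slots to fill and no one can take more than 5, so at least ⌈7/5⌉ = 2 vet techs are needed.
Mbeki and Nakamura alone can cover everything: Aug 10→Mbeki, Aug 11→Nakamura, Aug 12→Nakamura, Aug 13→Mbeki, Aug 14→Nakamura, Aug 15→Nakamura, Aug 16→Mbeki.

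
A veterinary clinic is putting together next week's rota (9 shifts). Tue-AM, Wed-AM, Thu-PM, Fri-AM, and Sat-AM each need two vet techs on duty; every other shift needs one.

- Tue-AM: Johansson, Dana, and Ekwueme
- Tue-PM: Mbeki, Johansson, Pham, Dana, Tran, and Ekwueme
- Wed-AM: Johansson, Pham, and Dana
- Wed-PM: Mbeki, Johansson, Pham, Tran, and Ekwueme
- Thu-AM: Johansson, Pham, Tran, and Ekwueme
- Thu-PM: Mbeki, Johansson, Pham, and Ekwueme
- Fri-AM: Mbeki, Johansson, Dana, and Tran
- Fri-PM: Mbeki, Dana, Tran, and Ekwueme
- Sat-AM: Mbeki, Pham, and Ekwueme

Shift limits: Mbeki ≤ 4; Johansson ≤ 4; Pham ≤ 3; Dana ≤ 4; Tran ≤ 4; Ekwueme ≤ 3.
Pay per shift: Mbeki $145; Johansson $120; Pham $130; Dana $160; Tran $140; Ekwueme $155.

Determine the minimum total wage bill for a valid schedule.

Picking the cheapest available vet tech for each shift independently would cost $1810, but that ignores the shift limits.
An optimal schedule: Tue-AM→Johansson+Ekwueme, Tue-PM→Tran, Wed-AM→Johansson+Pham, Wed-PM→Tran, Thu-AM→Johansson, Thu-PM→Johansson+Pham, Fri-AM→Tran+Mbeki, Fri-PM→Tran, Sat-AM→Pham+Mbeki.
Total: 120 + 155 + 140 + 120 + 130 + 140 + 120 + 120 + 130 + 140 + 145 + 140 + 130 + 145 = $1875.

$1875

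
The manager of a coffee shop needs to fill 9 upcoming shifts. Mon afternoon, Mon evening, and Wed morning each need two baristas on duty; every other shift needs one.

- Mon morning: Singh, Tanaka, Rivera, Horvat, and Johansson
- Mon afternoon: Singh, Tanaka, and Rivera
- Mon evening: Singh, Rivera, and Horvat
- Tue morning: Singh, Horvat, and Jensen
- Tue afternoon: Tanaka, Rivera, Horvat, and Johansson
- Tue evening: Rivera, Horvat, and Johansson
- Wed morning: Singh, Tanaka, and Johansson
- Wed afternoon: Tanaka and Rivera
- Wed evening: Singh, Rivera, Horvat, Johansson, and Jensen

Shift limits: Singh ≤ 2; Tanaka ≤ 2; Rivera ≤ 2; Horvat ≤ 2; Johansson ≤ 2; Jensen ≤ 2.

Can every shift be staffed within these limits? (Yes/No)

One valid schedule: Mon morning→Johansson, Mon afternoon→Singh+Tanaka, Mon evening→Rivera+Horvat, Tue morning→Jensen, Tue afternoon→Horvat, Tue evening→Rivera, Wed morning→Singh+Johansson, Wed afternoon→Tanaka, Wed evening→Jensen.
Loads: Singh 2/2, Tanaka 2/2, Rivera 2/2, Horvat 2/2, Johansson 2/2, Jensen 2/2 — all within limits.

Yes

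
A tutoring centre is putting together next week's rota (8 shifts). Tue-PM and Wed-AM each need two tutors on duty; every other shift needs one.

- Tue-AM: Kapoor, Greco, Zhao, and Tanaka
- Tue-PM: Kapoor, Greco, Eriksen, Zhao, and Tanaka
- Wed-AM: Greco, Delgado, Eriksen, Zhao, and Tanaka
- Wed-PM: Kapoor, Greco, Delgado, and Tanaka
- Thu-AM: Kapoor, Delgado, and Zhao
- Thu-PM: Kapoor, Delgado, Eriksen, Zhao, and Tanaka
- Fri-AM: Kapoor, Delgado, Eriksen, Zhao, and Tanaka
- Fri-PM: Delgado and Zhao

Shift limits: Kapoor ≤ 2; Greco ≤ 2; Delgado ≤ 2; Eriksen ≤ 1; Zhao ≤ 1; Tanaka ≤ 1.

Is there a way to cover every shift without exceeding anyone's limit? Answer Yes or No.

Total capacity is 2+2+2+1+1+1 = 9 but 10 worker-slots are needed — infeasible.

No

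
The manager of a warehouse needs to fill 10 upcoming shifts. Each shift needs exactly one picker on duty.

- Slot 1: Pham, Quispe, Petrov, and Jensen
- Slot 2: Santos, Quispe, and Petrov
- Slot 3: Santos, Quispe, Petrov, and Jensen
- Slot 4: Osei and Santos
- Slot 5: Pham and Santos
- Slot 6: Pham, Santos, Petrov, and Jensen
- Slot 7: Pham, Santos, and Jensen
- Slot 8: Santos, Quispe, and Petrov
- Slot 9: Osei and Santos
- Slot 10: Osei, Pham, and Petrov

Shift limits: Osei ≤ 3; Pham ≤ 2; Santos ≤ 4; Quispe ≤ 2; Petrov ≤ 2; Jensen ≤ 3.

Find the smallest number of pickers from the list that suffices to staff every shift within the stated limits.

3

10 slots to fill and no one can take more than 4, so at least ⌈10/4⌉ = 3 pickers are needed.
Osei, Santos, and Jensen alone can cover everything: Slot 1→Jensen, Slot 2→Santos, Slot 3→Santos, Slot 4→Osei, Slot 5→Santos, Slot 6→Jensen, Slot 7→Jensen, Slot 8→Santos, Slot 9→Osei, Slot 10→Osei.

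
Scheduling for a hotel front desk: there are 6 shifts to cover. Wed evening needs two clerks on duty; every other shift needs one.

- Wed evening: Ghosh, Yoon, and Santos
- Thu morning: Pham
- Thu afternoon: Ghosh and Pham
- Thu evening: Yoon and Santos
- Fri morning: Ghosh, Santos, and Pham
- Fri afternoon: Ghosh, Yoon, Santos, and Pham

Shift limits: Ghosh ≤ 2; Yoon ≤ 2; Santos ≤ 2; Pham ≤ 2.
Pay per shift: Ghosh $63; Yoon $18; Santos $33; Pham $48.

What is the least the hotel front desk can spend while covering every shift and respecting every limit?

Thu morning can only be covered by Pham, so that assignment is forced.
Picking the cheapest available clerk for each shift independently would cost $216, but that ignores the shift limits.
An optimal schedule: Wed evening→Yoon+Santos, Thu morning→Pham, Thu afternoon→Pham, Thu evening→Yoon, Fri morning→Santos, Fri afternoon→Ghosh.
Total: 18 + 33 + 48 + 48 + 18 + 33 + 63 = $261.

$261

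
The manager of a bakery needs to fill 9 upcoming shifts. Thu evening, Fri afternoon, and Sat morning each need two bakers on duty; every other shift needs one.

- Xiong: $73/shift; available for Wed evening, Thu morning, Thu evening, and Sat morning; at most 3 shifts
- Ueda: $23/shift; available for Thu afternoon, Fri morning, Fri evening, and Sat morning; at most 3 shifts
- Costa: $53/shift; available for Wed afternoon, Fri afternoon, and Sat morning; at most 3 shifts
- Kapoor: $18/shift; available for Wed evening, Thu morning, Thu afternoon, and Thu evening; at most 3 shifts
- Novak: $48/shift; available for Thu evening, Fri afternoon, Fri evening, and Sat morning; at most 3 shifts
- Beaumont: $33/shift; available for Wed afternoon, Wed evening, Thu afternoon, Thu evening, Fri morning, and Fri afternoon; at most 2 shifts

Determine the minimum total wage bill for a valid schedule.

Picking the cheapest available baker for each shift independently would cost $336, but that ignores the shift limits.
An optimal schedule: Wed afternoon→Beaumont, Wed evening→Kapoor, Thu morning→Kapoor, Thu afternoon→Kapoor, Thu evening→Beaumont+Novak, Fri morning→Ueda, Fri afternoon→Novak+Costa, Fri evening→Ueda, Sat morning→Ueda+Novak.
Total: 33 + 18 + 18 + 18 + 33 + 48 + 23 + 48 + 53 + 23 + 23 + 48 = $386.

$386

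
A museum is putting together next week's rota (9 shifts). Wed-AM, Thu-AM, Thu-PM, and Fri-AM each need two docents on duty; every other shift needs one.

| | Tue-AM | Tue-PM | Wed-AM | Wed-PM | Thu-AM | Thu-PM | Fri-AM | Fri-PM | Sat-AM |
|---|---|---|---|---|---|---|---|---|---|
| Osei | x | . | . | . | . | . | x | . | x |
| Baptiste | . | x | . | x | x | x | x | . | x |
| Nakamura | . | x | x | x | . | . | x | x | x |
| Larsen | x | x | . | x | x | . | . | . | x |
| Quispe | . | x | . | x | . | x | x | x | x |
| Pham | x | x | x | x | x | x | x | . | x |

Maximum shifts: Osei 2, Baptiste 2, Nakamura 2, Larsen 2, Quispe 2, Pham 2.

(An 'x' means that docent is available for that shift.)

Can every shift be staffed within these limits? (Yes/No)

Total capacity is 2+2+2+2+2+2 = 12 but 13 worker-slots are needed — infeasible.

No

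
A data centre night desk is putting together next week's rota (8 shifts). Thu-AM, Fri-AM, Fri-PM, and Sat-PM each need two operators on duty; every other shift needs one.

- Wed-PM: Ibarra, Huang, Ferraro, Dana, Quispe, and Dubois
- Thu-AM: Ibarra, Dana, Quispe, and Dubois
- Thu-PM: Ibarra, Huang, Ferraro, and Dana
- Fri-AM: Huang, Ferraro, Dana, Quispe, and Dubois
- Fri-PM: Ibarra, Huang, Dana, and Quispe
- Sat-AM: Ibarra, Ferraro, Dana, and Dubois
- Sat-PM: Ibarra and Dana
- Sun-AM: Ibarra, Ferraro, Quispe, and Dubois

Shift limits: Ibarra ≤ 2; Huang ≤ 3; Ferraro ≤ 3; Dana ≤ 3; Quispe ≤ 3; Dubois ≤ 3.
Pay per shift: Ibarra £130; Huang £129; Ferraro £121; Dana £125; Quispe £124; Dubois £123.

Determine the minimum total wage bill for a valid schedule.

£1484

Sat-PM can only be covered by Ibarra and Dana, so that assignment is forced.
Picking the cheapest available operator for each shift independently would cost £1479, but that ignores the shift limits.
An optimal schedule: Wed-PM→Dubois, Thu-AM→Dubois+Quispe, Thu-PM→Ferraro, Fri-AM→Dubois+Quispe, Fri-PM→Quispe+Dana, Sat-AM→Ferraro, Sat-PM→Dana+Ibarra, Sun-AM→Ferraro.
Total: 123 + 123 + 124 + 121 + 123 + 124 + 124 + 125 + 121 + 125 + 130 + 121 = £1484.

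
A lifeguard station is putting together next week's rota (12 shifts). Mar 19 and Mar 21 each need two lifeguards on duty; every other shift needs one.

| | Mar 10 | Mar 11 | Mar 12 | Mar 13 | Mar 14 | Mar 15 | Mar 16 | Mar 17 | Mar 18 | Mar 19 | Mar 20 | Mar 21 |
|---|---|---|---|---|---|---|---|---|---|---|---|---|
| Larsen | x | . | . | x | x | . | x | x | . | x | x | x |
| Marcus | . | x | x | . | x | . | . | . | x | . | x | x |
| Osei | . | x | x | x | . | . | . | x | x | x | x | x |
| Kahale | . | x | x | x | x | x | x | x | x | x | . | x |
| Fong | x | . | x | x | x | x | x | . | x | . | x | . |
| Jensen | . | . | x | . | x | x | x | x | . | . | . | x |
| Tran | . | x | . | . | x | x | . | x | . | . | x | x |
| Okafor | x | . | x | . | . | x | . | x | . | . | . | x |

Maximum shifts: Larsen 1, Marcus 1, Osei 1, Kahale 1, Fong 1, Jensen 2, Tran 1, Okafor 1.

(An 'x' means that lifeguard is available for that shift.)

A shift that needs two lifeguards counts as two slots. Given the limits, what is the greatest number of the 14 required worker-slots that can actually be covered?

9

Total capacity across all lifeguards is 1+1+1+1+1+2+1+1 = 9, and 14 slots are needed, so at most 9 can be filled.
An assignment achieving 9: Mar 10→Larsen, Mar 11→Marcus, Mar 12→Okafor, Mar 13→Fong, Mar 15→Jensen, Mar 16→Jensen, Mar 19→Osei+Kahale, Mar 20→Tran.
Loads: Larsen 1/1, Marcus 1/1, Osei 1/1, Kahale 1/1, Fong 1/1, Jensen 2/2, Tran 1/1, Okafor 1/1.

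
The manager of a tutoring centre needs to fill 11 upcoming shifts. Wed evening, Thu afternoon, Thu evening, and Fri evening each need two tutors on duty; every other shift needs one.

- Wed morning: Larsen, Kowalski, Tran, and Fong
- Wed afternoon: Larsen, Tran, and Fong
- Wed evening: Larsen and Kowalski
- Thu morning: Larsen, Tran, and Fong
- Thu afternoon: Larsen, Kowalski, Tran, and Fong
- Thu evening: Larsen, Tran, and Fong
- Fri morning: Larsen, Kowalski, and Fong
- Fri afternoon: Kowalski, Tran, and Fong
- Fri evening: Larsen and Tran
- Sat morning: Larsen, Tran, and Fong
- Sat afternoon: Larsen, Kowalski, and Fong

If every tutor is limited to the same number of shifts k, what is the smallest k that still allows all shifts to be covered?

With 4 tutors and 15 worker-slots to fill, someone must work at least ⌈15/4⌉ = 4 shifts, so k ≥ 4.
k = 4 works: Wed morning→Fong, Wed afternoon→Larsen, Wed evening→Larsen+Kowalski, Thu morning→Larsen, Thu afternoon→Tran+Fong, Thu evening→Tran+Fong, Fri morning→Kowalski, Fri afternoon→Kowalski, Fri evening→Larsen+Tran, Sat morning→Tran, Sat afternoon→Kowalski.
Loads: Larsen 4, Kowalski 4, Tran 4, Fong 3 — all ≤ 4.

4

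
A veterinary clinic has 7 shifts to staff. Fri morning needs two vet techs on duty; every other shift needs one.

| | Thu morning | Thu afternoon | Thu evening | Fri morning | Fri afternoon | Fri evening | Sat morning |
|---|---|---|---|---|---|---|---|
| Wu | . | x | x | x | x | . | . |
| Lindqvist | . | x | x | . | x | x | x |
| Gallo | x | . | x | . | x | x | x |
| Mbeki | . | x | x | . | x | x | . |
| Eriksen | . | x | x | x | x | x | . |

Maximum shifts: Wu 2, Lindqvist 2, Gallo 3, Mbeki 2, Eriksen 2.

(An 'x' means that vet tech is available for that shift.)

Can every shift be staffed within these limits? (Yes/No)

Thu morning can only be covered by Gallo, so that assignment is forced.
Fri morning can only be covered by Wu and Eriksen, so that assignment is forced.
One valid schedule: Thu morning→Gallo, Thu afternoon→Wu, Thu evening→Gallo, Fri morning→Wu+Eriksen, Fri afternoon→Gallo, Fri evening→Lindqvist, Sat morning→Lindqvist.
Loads: Wu 2/2, Lindqvist 2/2, Gallo 3/3, Mbeki 0/2, Eriksen 1/2 — all within limits.

Yes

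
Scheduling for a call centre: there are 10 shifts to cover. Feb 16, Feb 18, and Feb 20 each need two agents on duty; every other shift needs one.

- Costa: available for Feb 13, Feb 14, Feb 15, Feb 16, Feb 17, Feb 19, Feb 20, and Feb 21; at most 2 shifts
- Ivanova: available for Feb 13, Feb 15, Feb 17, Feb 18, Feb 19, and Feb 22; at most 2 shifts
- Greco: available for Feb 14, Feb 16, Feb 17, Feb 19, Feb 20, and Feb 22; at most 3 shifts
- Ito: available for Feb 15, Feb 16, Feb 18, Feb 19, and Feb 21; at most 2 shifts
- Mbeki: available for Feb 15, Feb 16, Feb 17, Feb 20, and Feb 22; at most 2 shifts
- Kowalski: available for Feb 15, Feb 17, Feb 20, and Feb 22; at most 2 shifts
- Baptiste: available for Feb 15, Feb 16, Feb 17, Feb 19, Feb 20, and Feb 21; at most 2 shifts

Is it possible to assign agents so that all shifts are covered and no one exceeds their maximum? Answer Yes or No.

Feb 18 can only be covered by Ivanova and Ito, so that assignment is forced.
One valid schedule: Feb 13→Costa, Feb 14→Costa, Feb 15→Mbeki, Feb 16→Greco+Mbeki, Feb 17→Greco, Feb 18→Ivanova+Ito, Feb 19→Greco, Feb 20→Kowalski+Baptiste, Feb 21→Ito, Feb 22→Ivanova.
Loads: Costa 2/2, Ivanova 2/2, Greco 3/3, Ito 2/2, Mbeki 2/2, Kowalski 1/2, Baptiste 1/2 — all within limits.

Yes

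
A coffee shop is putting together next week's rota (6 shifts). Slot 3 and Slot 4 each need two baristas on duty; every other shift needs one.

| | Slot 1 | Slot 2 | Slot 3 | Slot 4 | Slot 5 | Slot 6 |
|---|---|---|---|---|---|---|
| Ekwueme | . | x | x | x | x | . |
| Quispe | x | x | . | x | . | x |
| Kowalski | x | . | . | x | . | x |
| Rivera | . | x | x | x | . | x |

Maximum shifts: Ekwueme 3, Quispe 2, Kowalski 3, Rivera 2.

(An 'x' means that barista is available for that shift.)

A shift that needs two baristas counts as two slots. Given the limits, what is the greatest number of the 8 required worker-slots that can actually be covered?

8

Total capacity across all baristas is 3+2+3+2 = 10, and 8 slots are needed, so at most 8 can be filled.
An assignment achieving 8: Slot 1→Quispe, Slot 2→Ekwueme, Slot 3→Ekwueme+Rivera, Slot 4→Kowalski+Rivera, Slot 5→Ekwueme, Slot 6→Quispe.
Loads: Ekwueme 3/3, Quispe 2/2, Kowalski 1/3, Rivera 2/2.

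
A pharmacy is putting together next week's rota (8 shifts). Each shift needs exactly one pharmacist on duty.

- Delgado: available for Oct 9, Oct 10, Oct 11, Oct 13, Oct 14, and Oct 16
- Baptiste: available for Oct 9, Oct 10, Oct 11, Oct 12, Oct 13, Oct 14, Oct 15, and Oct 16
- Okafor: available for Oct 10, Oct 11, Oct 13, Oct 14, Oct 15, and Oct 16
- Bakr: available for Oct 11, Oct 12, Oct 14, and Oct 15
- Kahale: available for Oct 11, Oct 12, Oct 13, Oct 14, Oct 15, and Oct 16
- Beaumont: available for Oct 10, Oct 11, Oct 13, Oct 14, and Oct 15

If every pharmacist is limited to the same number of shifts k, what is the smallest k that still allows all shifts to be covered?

With 6 pharmacists and 8 worker-slots to fill, someone must work at least ⌈8/6⌉ = 2 shifts, so k ≥ 2.
k = 2 works: Oct 9→Delgado, Oct 10→Delgado, Oct 11→Bakr, Oct 12→Baptiste, Oct 13→Okafor, Oct 14→Bakr, Oct 15→Okafor, Oct 16→Baptiste.
Loads: Delgado 2, Baptiste 2, Okafor 2, Bakr 2, Kahale 0, Beaumont 0 — all ≤ 2.

2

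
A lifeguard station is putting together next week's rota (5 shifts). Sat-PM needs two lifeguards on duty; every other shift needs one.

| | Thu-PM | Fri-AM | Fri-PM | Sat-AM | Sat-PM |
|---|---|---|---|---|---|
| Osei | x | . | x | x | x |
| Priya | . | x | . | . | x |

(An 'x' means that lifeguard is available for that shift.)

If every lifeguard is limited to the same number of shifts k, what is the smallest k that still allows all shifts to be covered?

With 2 lifeguards and 6 worker-slots to fill, someone must work at least ⌈6/2⌉ = 3 shifts, so k ≥ 3.
k = 3 fails: Shifts {Thu-PM, Fri-PM, Sat-AM, Sat-PM} need 5 worker-slots in total, but the lifeguards available for any of those shifts (Osei and Priya) can supply at most 4 among them. So no valid schedule exists.
k = 4 works: Thu-PM→Osei, Fri-AM→Priya, Fri-PM→Osei, Sat-AM→Osei, Sat-PM→Osei+Priya.
Loads: Osei 4, Priya 2 — all ≤ 4.

4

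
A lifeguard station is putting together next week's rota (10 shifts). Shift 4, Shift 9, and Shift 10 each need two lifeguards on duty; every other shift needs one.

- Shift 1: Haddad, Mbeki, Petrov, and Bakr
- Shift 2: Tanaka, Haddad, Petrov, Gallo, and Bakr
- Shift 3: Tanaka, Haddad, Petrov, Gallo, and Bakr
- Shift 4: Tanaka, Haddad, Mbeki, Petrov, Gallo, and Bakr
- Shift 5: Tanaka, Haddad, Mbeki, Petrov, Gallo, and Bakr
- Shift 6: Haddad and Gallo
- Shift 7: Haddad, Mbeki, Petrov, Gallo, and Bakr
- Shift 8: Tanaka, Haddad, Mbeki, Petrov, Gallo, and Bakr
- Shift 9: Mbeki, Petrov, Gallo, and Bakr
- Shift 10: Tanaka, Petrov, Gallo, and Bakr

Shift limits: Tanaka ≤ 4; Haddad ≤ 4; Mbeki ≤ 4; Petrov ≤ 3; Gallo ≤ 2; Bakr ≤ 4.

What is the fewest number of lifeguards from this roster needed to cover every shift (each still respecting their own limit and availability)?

4

13 slots to fill and no one can take more than 4, so at least ⌈13/4⌉ = 4 lifeguards are needed.
Tanaka, Haddad, Mbeki, and Petrov alone can cover everything: Shift 1→Haddad, Shift 2→Tanaka, Shift 3→Tanaka, Shift 4→Mbeki+Petrov, Shift 5→Tanaka, Shift 6→Haddad, Shift 7→Haddad, Shift 8→Haddad, Shift 9→Mbeki+Petrov, Shift 10→Tanaka+Petrov.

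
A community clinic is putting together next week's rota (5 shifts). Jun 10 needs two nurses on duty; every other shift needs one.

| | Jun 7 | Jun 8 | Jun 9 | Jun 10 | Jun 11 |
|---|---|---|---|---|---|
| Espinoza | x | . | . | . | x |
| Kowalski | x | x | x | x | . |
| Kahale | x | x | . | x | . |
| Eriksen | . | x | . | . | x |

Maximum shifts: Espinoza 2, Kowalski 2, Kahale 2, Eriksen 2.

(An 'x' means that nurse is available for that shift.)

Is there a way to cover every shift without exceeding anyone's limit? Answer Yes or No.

Jun 9 can only be covered by Kowalski, so that assignment is forced.
Jun 10 can only be covered by Kowalski and Kahale, so that assignment is forced.
One valid schedule: Jun 7→Espinoza, Jun 8→Kahale, Jun 9→Kowalski, Jun 10→Kowalski+Kahale, Jun 11→Espinoza.
Loads: Espinoza 2/2, Kowalski 2/2, Kahale 2/2, Eriksen 0/2 — all within limits.

Yes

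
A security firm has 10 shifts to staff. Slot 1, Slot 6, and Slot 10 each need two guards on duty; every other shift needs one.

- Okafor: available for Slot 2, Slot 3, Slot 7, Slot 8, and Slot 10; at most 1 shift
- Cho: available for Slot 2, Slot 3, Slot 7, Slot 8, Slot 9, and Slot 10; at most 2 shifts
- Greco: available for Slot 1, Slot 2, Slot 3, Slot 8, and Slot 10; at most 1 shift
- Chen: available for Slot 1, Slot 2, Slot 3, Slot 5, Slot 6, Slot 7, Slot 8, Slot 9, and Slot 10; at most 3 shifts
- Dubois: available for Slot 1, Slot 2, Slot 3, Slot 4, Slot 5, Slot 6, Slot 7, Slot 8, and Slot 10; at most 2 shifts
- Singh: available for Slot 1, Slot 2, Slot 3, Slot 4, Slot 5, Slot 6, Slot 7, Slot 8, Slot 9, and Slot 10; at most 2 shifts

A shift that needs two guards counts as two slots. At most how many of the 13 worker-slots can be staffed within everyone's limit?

Total capacity across all guards is 1+2+1+3+2+2 = 11, and 13 slots are needed, so at most 11 can be filled.
An assignment achieving 11: Slot 1→Greco+Chen, Slot 2→Cho, Slot 3→Singh, Slot 4→Dubois, Slot 5→Chen, Slot 6→Chen+Dubois, Slot 7→Okafor, Slot 8→Singh, Slot 9→Cho.
Loads: Okafor 1/1, Cho 2/2, Greco 1/1, Chen 3/3, Dubois 2/2, Singh 2/2.

11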